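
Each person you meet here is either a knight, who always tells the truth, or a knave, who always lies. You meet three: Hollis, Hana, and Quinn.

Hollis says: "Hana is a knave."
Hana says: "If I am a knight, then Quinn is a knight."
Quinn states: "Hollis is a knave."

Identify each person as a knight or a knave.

Hollis: knave, Hana: knight, Quinn: knight

Consider Hollis. Suppose Hollis is a knight.
Then no assignment of the remaining roles makes every statement match its speaker's type — contradiction.
So Hollis is a knave.
With that fixed, Quinn's statement is true, so Quinn is a knight.
With that fixed, Hana's statement is true, so Hana is a knight.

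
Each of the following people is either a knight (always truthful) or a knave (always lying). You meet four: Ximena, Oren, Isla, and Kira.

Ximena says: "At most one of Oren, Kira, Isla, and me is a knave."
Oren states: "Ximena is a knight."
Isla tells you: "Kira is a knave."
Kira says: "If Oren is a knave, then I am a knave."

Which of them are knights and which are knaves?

Ximena: knight, Oren: knight, Isla: knave, Kira: knight

Consider Ximena. Suppose Ximena is a knave.
Then no assignment of the remaining roles makes every statement match its speaker's type — contradiction.
So Ximena is a knight.
With that fixed, Oren's statement is true, so Oren is a knight.
With that fixed, Kira's statement is true, so Kira is a knight.
With that fixed, Isla's statement is false, so Isla is a knave.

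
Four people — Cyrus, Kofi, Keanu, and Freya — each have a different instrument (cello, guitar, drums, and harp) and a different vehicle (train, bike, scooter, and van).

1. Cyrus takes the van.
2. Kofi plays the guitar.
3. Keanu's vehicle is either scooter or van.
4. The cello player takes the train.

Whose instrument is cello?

Freya

With clues 1–2, Kofi is impossible for the one with instrument cello.
With clues 1–4, Cyrus and Keanu are impossible for the one with instrument cello.
That leaves Freya.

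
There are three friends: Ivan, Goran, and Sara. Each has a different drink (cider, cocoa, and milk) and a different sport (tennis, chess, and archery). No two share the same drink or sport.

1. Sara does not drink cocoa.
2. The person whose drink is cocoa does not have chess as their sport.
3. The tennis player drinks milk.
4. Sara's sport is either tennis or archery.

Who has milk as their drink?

With clues 1–4, Goran and Ivan are impossible for the one with drink milk.
That leaves Sara.

Sara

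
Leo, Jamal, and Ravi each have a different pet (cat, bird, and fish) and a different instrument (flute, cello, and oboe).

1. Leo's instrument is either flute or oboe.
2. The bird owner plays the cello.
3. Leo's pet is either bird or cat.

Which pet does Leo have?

With clues 1–2, bird is impossible for Leo's pet.
With clues 1–3, fish is impossible for Leo's pet.
That leaves cat.

cat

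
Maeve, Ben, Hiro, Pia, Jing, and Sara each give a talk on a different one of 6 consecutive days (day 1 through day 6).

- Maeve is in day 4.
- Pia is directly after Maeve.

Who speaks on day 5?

With clue 1, Maeve is ruled out for day 5.
With clues 1–2, Ben, Hiro, Jing, and Sara are ruled out for day 5.
So day 5 is Pia.

Pia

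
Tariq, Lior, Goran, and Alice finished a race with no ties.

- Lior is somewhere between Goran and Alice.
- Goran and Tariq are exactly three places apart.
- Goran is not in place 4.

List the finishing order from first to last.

From clue 1: Lior is in {2,3}.
From clues 1–2: Tariq is in {1,4}.
From clues 1–3: Goran → place 1, Lior → place 2, Alice → place 3, Tariq → place 4.

Goran, Lior, Alice, Tariq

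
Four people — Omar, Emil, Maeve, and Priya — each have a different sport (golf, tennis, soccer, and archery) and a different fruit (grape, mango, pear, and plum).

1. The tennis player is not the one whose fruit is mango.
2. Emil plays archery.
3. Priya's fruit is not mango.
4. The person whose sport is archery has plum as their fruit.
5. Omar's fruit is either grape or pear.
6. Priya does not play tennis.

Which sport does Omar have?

With clues 1–2, archery is impossible for Omar's sport.
With clues 1–6, golf and soccer are impossible for Omar's sport.
That leaves tennis.

tennis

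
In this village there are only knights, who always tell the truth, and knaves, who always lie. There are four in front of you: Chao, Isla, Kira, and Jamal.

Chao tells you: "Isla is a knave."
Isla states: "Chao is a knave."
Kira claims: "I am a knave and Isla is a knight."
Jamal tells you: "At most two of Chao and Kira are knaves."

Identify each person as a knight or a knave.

Regardless of anyone's role, Jamal's statement is true, so Jamal is a knight.
Consider Chao. Suppose Chao is a knave.
Then no assignment of the remaining roles makes every statement match its speaker's type — contradiction.
So Chao is a knight.
With that fixed, Isla's statement is false, so Isla is a knave.
With that fixed, Kira's statement is false, so Kira is a knave.

Chao: knight, Isla: knave, Kira: knave, Jamal: knight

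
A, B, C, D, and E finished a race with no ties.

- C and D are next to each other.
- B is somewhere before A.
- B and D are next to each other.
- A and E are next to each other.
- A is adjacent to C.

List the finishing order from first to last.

B, D, C, A, E

From clues 1–2: A is in {2,3,4,5}.
From clues 1–3: A is in {4,5}.
From clues 1–4: D → place 2.
From clues 1–5: B → place 1, C → place 3, A → place 4, E → place 5.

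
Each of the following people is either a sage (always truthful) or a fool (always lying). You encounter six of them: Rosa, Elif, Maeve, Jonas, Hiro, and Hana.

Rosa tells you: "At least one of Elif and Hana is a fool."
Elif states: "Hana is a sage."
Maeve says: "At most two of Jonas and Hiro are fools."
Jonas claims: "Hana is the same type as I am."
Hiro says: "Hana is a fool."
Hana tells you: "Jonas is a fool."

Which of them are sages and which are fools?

Rosa: fool, Elif: sage, Maeve: sage, Jonas: fool, Hiro: fool, Hana: sage

Regardless of anyone's role, Maeve's statement is true, so Maeve is a sage.
Consider Rosa. Suppose Rosa is a sage.
Then no assignment of the remaining roles makes every statement match its speaker's type — contradiction.
So Rosa is a fool.
Consider Elif. Suppose Elif is a fool.
Then Rosa's statement comes out true, contradicting Rosa being a fool.
So Elif is a sage.
Consider Jonas. Suppose Jonas is a sage.
Then no assignment of the remaining roles makes every statement match its speaker's type — contradiction.
So Jonas is a fool.
With that fixed, Hana's statement is true, so Hana is a sage.
With that fixed, Hiro's statement is false, so Hiro is a fool.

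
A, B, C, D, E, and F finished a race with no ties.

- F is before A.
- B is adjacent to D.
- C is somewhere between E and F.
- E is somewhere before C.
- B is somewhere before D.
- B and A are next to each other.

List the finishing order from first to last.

From clue 1: A is in {2,3,4,5,6}.
From clues 1–3: F is in {1,3,5}.
From clues 1–4: A is in {4,6}.
From clues 1–6: E → place 1, C → place 2, F → place 3, A → place 4, B → place 5, D → place 6.

E, C, F, A, B, D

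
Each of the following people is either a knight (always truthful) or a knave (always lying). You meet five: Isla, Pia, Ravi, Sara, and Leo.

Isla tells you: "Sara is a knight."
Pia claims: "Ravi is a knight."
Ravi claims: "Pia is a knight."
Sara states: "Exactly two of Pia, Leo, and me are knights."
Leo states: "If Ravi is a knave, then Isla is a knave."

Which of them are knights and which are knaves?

Isla: knave, Pia: knave, Ravi: knave, Sara: knave, Leo: knight

Consider Isla. Suppose Isla is a knight.
Then no assignment of the remaining roles makes every statement match its speaker's type — contradiction.
So Isla is a knave.
With that fixed, Leo's statement is true, so Leo is a knight.
Consider Pia. Suppose Pia is a knight.
Then whichever role Sara has, Sara's statement has the wrong truth value — contradiction.
So Pia is a knave.
With that fixed, Ravi's statement is false, so Ravi is a knave.
Consider Sara. Suppose Sara is a knight.
Then Isla's statement comes out true, contradicting Isla being a knave.
So Sara is a knave.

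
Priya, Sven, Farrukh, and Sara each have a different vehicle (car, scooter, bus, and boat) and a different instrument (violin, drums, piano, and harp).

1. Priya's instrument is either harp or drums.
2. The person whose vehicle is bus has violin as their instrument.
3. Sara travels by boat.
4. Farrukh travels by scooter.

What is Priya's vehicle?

car

With clues 1–2, bus is impossible for Priya's vehicle.
With clues 1–3, boat is impossible for Priya's vehicle.
With clues 1–4, scooter is impossible for Priya's vehicle.
That leaves car.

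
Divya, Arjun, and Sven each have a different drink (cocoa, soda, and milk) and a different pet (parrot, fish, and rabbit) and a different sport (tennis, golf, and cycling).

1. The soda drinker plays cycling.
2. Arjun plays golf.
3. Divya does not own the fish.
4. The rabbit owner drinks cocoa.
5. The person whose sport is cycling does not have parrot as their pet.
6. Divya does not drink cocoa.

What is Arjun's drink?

With clues 1–2, soda is impossible for Arjun's drink.
With clues 1–6, milk is impossible for Arjun's drink.
That leaves cocoa.

cocoa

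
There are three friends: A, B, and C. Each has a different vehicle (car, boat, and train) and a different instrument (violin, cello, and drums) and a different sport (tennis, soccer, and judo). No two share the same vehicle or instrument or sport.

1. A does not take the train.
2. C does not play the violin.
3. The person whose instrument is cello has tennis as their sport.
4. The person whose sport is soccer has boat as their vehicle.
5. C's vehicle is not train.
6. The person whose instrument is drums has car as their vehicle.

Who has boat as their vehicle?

A

With clues 1–5, B is impossible for the one with vehicle boat.
With clues 1–6, C is impossible for the one with vehicle boat.
That leaves A.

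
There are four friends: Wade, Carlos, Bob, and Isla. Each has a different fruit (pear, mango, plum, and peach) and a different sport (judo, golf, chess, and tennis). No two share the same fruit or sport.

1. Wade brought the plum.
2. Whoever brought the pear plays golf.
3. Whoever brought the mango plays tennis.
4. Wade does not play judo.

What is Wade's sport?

With clues 1–2, golf is impossible for Wade's sport.
With clues 1–3, tennis is impossible for Wade's sport.
With clues 1–4, judo is impossible for Wade's sport.
That leaves chess.

chess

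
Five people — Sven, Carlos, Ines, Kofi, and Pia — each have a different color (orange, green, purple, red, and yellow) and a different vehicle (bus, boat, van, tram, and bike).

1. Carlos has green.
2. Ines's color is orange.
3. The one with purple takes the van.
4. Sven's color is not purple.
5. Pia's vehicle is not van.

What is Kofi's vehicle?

van

With clues 1–5, bike, boat, bus, and tram are impossible for Kofi's vehicle.
That leaves van.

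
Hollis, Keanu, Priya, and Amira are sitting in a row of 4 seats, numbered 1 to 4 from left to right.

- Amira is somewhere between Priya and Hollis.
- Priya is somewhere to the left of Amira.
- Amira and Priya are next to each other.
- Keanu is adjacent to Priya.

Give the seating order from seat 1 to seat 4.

From clue 1: Amira is in {2,3}.
From clues 1–2: Hollis is in {3,4}.
From clues 1–4: Keanu → seat 1, Priya → seat 2, Amira → seat 3, Hollis → seat 4.

Keanu, Priya, Amira, Hollis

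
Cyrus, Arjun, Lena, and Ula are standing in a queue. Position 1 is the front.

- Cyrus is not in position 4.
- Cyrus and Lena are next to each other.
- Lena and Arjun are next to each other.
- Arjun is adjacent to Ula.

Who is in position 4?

With clue 1, Cyrus is ruled out for position 4.
With clues 1–3, Lena is ruled out for position 4.
With clues 1–4, Arjun is ruled out for position 4.
So position 4 is Ula.

Ula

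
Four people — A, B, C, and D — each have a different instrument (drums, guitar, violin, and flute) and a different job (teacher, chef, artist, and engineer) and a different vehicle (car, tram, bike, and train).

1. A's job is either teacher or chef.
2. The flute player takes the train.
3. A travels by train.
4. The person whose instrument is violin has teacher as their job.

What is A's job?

Clue 1 rules out artist and engineer for A's job.
With clues 1–4, teacher is impossible for A's job.
That leaves chef.

chef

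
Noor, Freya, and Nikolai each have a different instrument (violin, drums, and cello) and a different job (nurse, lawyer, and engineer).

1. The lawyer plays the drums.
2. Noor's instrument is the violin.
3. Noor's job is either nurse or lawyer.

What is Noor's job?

With clues 1–2, lawyer is impossible for Noor's job.
With clues 1–3, engineer is impossible for Noor's job.
That leaves nurse.

nurse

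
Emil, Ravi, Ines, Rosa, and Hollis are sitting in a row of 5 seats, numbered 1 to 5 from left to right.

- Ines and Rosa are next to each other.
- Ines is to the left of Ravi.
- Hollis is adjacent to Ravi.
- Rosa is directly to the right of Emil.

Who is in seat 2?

With clues 1–2, Ravi is ruled out for seat 2.
With clues 1–3, Emil and Hollis are ruled out for seat 2.
With clues 1–4, Ines is ruled out for seat 2.
So seat 2 is Rosa.

Rosa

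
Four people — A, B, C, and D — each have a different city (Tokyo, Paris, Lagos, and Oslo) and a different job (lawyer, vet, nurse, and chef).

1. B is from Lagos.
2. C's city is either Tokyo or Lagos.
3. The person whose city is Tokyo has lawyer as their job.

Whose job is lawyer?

With clues 1–3, A, B, and D are impossible for the one with job lawyer.
That leaves C.

C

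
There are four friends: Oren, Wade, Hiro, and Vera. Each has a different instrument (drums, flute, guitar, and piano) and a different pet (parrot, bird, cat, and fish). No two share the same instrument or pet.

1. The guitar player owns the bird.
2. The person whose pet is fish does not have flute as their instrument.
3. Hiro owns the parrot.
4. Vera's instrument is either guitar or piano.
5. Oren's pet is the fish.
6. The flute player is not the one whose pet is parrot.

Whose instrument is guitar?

With clues 1–3, Hiro is impossible for the one with instrument guitar.
With clues 1–5, Oren is impossible for the one with instrument guitar.
With clues 1–6, Wade is impossible for the one with instrument guitar.
That leaves Vera.

Vera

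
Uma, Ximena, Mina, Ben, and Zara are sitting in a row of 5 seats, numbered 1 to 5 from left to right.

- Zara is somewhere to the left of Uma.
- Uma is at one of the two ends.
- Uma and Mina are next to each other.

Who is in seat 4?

With clues 1–2, Uma is ruled out for seat 4.
With clues 1–3, Ben, Ximena, and Zara are ruled out for seat 4.
So seat 4 is Mina.

Mina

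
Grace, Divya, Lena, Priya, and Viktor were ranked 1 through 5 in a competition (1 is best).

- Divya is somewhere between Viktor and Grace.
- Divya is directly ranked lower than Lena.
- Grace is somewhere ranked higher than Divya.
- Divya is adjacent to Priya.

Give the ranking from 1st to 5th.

From clue 1: Divya is in {2,3,4}.
From clues 1–2: Divya is in {3,4}.
From clues 1–3: Grace is in {1,2}.
From clues 1–4: Grace → rank 1, Lena → rank 2, Divya → rank 3, Priya → rank 4, Viktor → rank 5.

Grace, Lena, Divya, Priya, Viktor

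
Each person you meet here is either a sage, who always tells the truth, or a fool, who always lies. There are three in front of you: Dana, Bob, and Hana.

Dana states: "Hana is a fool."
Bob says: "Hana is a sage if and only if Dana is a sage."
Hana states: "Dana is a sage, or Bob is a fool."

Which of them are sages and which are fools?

Consider Dana. Suppose Dana is a sage.
Then no assignment of the remaining roles makes every statement match its speaker's type — contradiction.
So Dana is a fool.
Consider Bob. Suppose Bob is a sage.
Then no assignment of the remaining roles makes every statement match its speaker's type — contradiction.
So Bob is a fool.
With that fixed, Hana's statement is true, so Hana is a sage.

Dana: fool, Bob: fool, Hana: sage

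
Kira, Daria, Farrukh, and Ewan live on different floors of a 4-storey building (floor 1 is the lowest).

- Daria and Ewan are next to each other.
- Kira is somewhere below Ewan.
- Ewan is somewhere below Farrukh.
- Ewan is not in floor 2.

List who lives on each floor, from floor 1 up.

From clues 1–2: Kira is in {1,2}.
From clues 1–3: Kira → floor 1, Farrukh → floor 4.
From clues 1–4: Daria → floor 2, Ewan → floor 3.

Kira, Daria, Ewan, Farrukh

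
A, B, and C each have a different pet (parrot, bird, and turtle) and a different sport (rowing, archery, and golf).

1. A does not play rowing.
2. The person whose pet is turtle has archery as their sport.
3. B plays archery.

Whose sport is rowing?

C

Clue 1 rules out A for the one with sport rowing.
With clues 1–3, B is impossible for the one with sport rowing.
That leaves C.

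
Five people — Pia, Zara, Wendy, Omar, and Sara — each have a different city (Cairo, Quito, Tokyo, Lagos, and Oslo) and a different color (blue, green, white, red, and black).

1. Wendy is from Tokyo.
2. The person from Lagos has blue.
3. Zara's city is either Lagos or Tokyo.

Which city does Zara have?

Clue 1 rules out Tokyo for Zara's city.
With clues 1–3, Cairo, Oslo, and Quito are impossible for Zara's city.
That leaves Lagos.

Lagos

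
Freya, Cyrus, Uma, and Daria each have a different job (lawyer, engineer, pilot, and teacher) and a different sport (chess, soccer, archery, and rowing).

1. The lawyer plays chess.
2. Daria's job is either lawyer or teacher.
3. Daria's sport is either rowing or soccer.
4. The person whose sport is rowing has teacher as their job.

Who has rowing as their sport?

Daria

With clues 1–4, Cyrus, Freya, and Uma are impossible for the one with sport rowing.
That leaves Daria.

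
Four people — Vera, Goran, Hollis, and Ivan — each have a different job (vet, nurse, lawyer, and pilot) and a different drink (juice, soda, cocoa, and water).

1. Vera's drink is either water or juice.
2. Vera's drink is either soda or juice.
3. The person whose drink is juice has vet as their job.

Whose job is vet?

With clues 1–3, Goran, Hollis, and Ivan are impossible for the one with job vet.
That leaves Vera.

Vera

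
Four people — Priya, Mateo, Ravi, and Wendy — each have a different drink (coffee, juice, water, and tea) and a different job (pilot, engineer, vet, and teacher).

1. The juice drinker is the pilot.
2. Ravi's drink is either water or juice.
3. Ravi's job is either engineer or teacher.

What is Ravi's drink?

With clues 1–2, coffee and tea are impossible for Ravi's drink.
With clues 1–3, juice is impossible for Ravi's drink.
That leaves water.

water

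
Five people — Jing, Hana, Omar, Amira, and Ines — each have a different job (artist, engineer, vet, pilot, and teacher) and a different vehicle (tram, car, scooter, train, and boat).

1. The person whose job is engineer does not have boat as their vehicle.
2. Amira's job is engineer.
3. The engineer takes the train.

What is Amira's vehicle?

train

With clues 1–2, boat is impossible for Amira's vehicle.
With clues 1–3, car, scooter, and tram are impossible for Amira's vehicle.
That leaves train.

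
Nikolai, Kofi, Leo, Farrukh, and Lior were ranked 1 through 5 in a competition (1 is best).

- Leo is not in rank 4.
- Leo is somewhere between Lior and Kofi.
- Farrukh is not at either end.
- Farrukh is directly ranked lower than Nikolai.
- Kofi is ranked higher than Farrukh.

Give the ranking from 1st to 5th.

From clue 1: Leo is in {1,2,3,5}.
From clues 1–2: Leo is in {2,3}.
From clues 1–4: Leo → rank 2, Nikolai → rank 3, Farrukh → rank 4.
From clues 1–5: Kofi → rank 1, Lior → rank 5.

Kofi, Leo, Nikolai, Farrukh, Lior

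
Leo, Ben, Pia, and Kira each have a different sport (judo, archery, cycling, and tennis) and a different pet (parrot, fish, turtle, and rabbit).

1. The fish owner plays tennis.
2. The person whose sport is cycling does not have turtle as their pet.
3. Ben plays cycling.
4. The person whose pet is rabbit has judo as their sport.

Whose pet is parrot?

With clues 1–4, Kira, Leo, and Pia are impossible for the one with pet parrot.
That leaves Ben.

Ben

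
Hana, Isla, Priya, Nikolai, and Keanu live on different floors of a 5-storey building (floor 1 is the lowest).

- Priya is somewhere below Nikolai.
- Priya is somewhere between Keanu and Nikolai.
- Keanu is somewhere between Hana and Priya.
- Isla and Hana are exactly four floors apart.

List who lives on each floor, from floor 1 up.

From clue 1: Priya is in {1,2,3,4}.
From clues 1–2: Priya is in {2,3,4}.
From clues 1–3: Hana is in {1,2}.
From clues 1–4: Hana → floor 1, Keanu → floor 2, Priya → floor 3, Nikolai → floor 4, Isla → floor 5.

Hana, Keanu, Priya, Nikolai, Isla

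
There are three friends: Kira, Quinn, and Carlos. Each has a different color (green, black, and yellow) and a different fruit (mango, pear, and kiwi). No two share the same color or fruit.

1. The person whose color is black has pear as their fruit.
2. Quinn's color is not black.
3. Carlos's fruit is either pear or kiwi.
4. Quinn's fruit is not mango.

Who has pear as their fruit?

Carlos

With clues 1–2, Quinn is impossible for the one with fruit pear.
With clues 1–4, Kira is impossible for the one with fruit pear.
That leaves Carlos.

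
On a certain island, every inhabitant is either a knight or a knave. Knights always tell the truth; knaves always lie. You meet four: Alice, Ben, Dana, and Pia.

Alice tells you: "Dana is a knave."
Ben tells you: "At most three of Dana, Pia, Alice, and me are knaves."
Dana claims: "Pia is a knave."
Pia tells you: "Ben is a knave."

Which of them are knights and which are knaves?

Alice: knave, Ben: knight, Dana: knight, Pia: knave

Consider Alice. Suppose Alice is a knight.
Then no assignment of the remaining roles makes every statement match its speaker's type — contradiction.
So Alice is a knave.
Consider Ben. Suppose Ben is a knave.
Then no assignment of the remaining roles makes every statement match its speaker's type — contradiction.
So Ben is a knight.
With that fixed, Pia's statement is false, so Pia is a knave.
With that fixed, Dana's statement is true, so Dana is a knight.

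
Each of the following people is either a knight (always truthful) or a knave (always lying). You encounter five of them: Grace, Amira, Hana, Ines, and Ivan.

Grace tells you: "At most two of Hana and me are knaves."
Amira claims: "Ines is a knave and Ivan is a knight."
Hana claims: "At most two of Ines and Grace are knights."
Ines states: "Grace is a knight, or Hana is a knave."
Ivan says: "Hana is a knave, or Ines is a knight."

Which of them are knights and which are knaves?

Regardless of anyone's role, Grace's statement is true, so Grace is a knight.
With that fixed, Hana's statement is true, so Hana is a knight.
With that fixed, Ines's statement is true, so Ines is a knight.
With that fixed, Ivan's statement is true, so Ivan is a knight.
With that fixed, Amira's statement is false, so Amira is a knave.

Grace: knight, Amira: knave, Hana: knight, Ines: knight, Ivan: knight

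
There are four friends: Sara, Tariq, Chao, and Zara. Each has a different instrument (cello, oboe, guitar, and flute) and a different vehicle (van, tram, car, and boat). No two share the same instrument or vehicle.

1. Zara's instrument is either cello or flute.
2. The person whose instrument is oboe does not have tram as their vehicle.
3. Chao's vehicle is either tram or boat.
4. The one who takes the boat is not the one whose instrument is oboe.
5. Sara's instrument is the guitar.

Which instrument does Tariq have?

oboe

With clues 1–5, cello, flute, and guitar are impossible for Tariq's instrument.
That leaves oboe.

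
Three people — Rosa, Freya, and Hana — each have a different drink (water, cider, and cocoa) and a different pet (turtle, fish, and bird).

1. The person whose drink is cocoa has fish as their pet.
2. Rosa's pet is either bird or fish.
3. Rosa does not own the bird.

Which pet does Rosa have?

With clues 1–2, turtle is impossible for Rosa's pet.
With clues 1–3, bird is impossible for Rosa's pet.
That leaves fish.

fish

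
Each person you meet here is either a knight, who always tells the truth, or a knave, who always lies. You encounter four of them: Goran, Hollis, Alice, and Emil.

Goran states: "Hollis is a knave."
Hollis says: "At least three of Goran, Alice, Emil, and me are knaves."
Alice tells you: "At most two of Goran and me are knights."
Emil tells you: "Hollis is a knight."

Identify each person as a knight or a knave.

Goran: knight, Hollis: knave, Alice: knight, Emil: knave

Regardless of anyone's role, Alice's statement is true, so Alice is a knight.
Consider Goran. Suppose Goran is a knave.
Then no assignment of the remaining roles makes every statement match its speaker's type — contradiction.
So Goran is a knight.
With that fixed, Hollis's statement is false, so Hollis is a knave.
With that fixed, Emil's statement is false, so Emil is a knave.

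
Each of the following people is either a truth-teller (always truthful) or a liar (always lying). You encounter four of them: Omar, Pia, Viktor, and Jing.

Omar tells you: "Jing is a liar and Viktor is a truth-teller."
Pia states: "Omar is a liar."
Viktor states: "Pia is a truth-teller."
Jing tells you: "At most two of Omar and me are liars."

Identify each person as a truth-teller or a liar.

Regardless of anyone's role, Jing's statement is true, so Jing is a truth-teller.
With that fixed, Omar's statement is false, so Omar is a liar.
With that fixed, Pia's statement is true, so Pia is a truth-teller.
With that fixed, Viktor's statement is true, so Viktor is a truth-teller.

Omar: liar, Pia: truth-teller, Viktor: truth-teller, Jing: truth-teller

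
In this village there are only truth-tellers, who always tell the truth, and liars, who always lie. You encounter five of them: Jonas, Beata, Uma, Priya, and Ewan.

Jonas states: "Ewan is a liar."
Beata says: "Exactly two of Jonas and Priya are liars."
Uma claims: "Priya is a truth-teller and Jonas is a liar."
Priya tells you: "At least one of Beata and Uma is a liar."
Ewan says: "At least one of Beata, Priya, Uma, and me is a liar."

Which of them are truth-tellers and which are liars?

Consider Jonas. Suppose Jonas is a truth-teller.
Then no assignment of the remaining roles makes every statement match its speaker's type — contradiction.
So Jonas is a liar.
Consider Beata. Suppose Beata is a truth-teller.
Then no assignment of the remaining roles makes every statement match its speaker's type — contradiction.
So Beata is a liar.
With that fixed, Priya's statement is true, so Priya is a truth-teller.
With that fixed, Ewan's statement is true, so Ewan is a truth-teller.
With that fixed, Uma's statement is true, so Uma is a truth-teller.

Jonas: liar, Beata: liar, Uma: truth-teller, Priya: truth-teller, Ewan: truth-teller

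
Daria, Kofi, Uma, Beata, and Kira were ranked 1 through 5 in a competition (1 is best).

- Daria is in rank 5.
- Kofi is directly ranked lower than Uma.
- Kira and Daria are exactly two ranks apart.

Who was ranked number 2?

With clue 1, Daria is ruled out for rank 2.
With clues 1–3, Beata, Kira, and Uma are ruled out for rank 2.
So rank 2 is Kofi.

Kofi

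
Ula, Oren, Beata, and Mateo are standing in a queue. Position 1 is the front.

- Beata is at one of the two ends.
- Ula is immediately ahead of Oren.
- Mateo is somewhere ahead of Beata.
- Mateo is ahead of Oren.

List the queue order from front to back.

Mateo, Ula, Oren, Beata

From clue 1: Beata is in {1,4}.
From clues 1–3: Beata → position 4.
From clues 1–4: Mateo → position 1, Ula → position 2, Oren → position 3.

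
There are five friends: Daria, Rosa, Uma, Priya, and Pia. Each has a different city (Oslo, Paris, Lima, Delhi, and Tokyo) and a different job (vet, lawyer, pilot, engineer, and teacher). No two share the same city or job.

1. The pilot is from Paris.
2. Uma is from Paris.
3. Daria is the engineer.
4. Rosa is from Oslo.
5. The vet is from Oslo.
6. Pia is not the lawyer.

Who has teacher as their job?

Pia

With clues 1–2, Uma is impossible for the one with job teacher.
With clues 1–3, Daria is impossible for the one with job teacher.
With clues 1–5, Rosa is impossible for the one with job teacher.
With clues 1–6, Priya is impossible for the one with job teacher.
That leaves Pia.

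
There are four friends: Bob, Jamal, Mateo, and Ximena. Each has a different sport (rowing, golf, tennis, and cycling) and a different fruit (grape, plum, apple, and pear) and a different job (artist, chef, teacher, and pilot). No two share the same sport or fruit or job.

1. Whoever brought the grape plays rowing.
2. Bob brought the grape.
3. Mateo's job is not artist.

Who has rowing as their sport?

With clues 1–2, Jamal, Mateo, and Ximena are impossible for the one with sport rowing.
That leaves Bob.

Bob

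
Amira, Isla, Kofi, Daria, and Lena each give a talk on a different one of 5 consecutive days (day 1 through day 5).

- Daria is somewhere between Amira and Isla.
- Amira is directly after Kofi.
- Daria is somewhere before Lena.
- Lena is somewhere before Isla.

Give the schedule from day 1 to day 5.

From clue 1: Daria is in {2,3,4}.
From clues 1–3: Daria is in {2,3}.
From clues 1–4: Kofi → day 1, Amira → day 2, Daria → day 3, Lena → day 4, Isla → day 5.

Kofi, Amira, Daria, Lena, Isla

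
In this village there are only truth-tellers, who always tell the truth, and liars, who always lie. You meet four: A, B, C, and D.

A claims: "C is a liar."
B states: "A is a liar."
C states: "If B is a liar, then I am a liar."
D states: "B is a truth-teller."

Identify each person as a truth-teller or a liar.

A: liar, B: truth-teller, C: truth-teller, D: truth-teller

Consider A. Suppose A is a truth-teller.
Then no assignment of the remaining roles makes every statement match its speaker's type — contradiction.
So A is a liar.
With that fixed, B's statement is true, so B is a truth-teller.
With that fixed, C's statement is true, so C is a truth-teller.
With that fixed, D's statement is true, so D is a truth-teller.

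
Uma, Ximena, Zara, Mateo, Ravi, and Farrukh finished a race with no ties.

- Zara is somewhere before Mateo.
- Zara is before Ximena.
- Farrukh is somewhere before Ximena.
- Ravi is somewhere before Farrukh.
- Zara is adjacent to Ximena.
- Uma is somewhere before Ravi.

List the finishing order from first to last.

From clue 1: Zara is in {1,2,3,4,5}.
From clues 1–2: Zara is in {1,2,3,4}.
From clues 1–3: Ximena is in {3,4,5,6}.
From clues 1–4: Ximena is in {4,5,6}.
From clues 1–5: Ximena is in {4,5}.
From clues 1–6: Uma → place 1, Ravi → place 2, Farrukh → place 3, Zara → place 4, Ximena → place 5, Mateo → place 6.

Uma, Ravi, Farrukh, Zara, Ximena, Mateo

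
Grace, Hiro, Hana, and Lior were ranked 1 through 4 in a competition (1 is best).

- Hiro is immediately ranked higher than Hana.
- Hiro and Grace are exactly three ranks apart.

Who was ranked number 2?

With clues 1–2, Grace, Hiro, and Lior are ruled out for rank 2.
So rank 2 is Hana.

Hana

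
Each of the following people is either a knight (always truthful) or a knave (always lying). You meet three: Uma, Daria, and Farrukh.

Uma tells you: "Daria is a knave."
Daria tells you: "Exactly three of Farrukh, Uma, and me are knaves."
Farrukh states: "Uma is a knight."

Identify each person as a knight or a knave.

Uma: knight, Daria: knave, Farrukh: knight

Consider Uma. Suppose Uma is a knave.
Then no assignment of the remaining roles makes every statement match its speaker's type — contradiction.
So Uma is a knight.
With that fixed, Daria's statement is false, so Daria is a knave.
With that fixed, Farrukh's statement is true, so Farrukh is a knight.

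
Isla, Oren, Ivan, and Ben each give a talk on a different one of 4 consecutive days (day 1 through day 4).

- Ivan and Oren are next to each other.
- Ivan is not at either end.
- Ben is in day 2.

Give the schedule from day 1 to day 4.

From clues 1–2: Ivan is in {2,3}.
From clues 1–3: Isla → day 1, Ben → day 2, Ivan → day 3, Oren → day 4.

Isla, Ben, Ivan, Oren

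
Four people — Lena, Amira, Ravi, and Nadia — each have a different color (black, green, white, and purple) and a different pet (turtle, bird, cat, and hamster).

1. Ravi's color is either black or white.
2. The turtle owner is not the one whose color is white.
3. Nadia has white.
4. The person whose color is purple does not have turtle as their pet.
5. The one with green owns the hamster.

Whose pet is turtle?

With clues 1–3, Nadia is impossible for the one with pet turtle.
With clues 1–5, Amira and Lena are impossible for the one with pet turtle.
That leaves Ravi.

Ravi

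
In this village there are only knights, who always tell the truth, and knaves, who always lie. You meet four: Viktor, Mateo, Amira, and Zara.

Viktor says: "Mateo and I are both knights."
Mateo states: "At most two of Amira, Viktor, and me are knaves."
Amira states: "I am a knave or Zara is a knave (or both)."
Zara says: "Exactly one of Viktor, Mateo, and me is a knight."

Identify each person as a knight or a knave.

Viktor: knight, Mateo: knight, Amira: knight, Zara: knave

Consider Viktor. Suppose Viktor is a knave.
Then no assignment of the remaining roles makes every statement match its speaker's type — contradiction.
So Viktor is a knight.
With that fixed, Mateo's statement is true, so Mateo is a knight.
With that fixed, Zara's statement is false, so Zara is a knave.
With that fixed, Amira's statement is true, so Amira is a knight.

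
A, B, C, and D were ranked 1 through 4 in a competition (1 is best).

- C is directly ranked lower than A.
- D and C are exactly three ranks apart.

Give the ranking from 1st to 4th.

D, B, A, C

From clue 1: A is in {1,2,3}.
From clues 1–2: D → rank 1, B → rank 2, A → rank 3, C → rank 4.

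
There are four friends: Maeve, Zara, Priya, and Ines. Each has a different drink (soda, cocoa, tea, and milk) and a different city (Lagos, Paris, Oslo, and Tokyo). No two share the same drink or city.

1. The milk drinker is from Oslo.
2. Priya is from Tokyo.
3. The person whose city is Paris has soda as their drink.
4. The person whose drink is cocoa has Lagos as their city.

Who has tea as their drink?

Priya

With clues 1–4, Ines, Maeve, and Zara are impossible for the one with drink tea.
That leaves Priya.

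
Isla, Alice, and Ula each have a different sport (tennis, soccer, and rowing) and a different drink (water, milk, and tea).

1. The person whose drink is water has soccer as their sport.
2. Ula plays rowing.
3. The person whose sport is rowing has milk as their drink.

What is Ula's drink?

milk

With clues 1–2, water is impossible for Ula's drink.
With clues 1–3, tea is impossible for Ula's drink.
That leaves milk.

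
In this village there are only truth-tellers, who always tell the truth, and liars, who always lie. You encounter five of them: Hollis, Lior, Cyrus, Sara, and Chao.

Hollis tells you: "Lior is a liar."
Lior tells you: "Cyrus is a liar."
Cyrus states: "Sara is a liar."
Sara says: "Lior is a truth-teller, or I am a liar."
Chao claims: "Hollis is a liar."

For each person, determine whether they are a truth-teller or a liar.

Consider Hollis. Suppose Hollis is a truth-teller.
Then no assignment of the remaining roles makes every statement match its speaker's type — contradiction.
So Hollis is a liar.
With that fixed, Chao's statement is true, so Chao is a truth-teller.
Consider Lior. Suppose Lior is a liar.
Then Hollis's statement comes out true, contradicting Hollis being a liar.
So Lior is a truth-teller.
With that fixed, Sara's statement is true, so Sara is a truth-teller.
With that fixed, Cyrus's statement is false, so Cyrus is a liar.

Hollis: liar, Lior: truth-teller, Cyrus: liar, Sara: truth-teller, Chao: truth-teller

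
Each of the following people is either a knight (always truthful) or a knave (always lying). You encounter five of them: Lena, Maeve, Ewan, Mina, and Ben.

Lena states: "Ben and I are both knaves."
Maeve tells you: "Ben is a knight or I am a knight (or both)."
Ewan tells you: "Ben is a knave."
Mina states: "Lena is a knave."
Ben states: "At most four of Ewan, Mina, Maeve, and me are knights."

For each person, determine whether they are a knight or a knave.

Lena: knave, Maeve: knight, Ewan: knave, Mina: knight, Ben: knight

Regardless of anyone's role, Ben's statement is true, so Ben is a knight.
With that fixed, Lena's statement is false, so Lena is a knave.
With that fixed, Maeve's statement is true, so Maeve is a knight.
With that fixed, Ewan's statement is false, so Ewan is a knave.
With that fixed, Mina's statement is true, so Mina is a knight.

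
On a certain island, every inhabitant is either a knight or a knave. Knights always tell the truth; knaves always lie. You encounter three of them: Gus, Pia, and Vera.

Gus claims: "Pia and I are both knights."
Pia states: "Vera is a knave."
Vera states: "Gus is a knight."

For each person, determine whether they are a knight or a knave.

Consider Gus. Suppose Gus is a knight.
Then no assignment of the remaining roles makes every statement match its speaker's type — contradiction.
So Gus is a knave.
With that fixed, Vera's statement is false, so Vera is a knave.
With that fixed, Pia's statement is true, so Pia is a knight.

Gus: knave, Pia: knight, Vera: knave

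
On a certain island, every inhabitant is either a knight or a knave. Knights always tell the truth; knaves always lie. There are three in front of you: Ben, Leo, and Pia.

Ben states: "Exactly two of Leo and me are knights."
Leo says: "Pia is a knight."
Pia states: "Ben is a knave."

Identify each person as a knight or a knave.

Ben: knave, Leo: knight, Pia: knight

Consider Ben. Suppose Ben is a knight.
Then no assignment of the remaining roles makes every statement match its speaker's type — contradiction.
So Ben is a knave.
With that fixed, Pia's statement is true, so Pia is a knight.
With that fixed, Leo's statement is true, so Leo is a knight.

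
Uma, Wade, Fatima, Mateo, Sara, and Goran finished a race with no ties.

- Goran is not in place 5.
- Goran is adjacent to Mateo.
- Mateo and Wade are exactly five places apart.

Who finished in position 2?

With clues 1–3, Fatima, Mateo, Sara, Uma, and Wade are ruled out for place 2.
So place 2 is Goran.

Goran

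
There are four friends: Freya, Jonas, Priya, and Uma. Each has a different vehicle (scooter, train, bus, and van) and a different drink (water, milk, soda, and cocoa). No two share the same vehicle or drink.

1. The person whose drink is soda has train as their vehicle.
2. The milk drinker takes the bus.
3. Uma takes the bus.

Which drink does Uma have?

With clues 1–3, cocoa, soda, and water are impossible for Uma's drink.
That leaves milk.

milk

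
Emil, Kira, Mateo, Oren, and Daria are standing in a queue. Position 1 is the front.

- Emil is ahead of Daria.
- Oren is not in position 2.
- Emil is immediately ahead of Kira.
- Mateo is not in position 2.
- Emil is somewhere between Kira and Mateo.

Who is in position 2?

With clues 1–2, Oren is ruled out for position 2.
With clues 1–3, Daria is ruled out for position 2.
With clues 1–4, Mateo is ruled out for position 2.
With clues 1–5, Kira is ruled out for position 2.
So position 2 is Emil.

Emil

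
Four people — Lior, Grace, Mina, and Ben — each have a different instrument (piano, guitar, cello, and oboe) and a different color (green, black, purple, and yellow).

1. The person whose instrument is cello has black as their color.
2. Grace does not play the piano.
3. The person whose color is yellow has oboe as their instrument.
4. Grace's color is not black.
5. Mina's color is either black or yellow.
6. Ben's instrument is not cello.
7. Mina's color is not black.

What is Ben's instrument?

piano

With clues 1–6, cello is impossible for Ben's instrument.
With clues 1–7, guitar and oboe are impossible for Ben's instrument.
That leaves piano.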